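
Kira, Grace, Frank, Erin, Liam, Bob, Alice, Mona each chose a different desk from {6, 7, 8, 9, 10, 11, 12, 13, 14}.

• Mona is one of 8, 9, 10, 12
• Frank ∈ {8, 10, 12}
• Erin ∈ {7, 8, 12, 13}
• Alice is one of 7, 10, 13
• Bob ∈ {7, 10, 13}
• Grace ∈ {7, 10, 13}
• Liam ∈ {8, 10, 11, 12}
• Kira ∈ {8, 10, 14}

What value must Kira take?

14

Among the 8 variables, 9 fits only Mona (and all 8 values in {7, 8, 9, 10, 11, 12, 13, 14} must be used), so Mona = 9.
The 7 still-open variables draw from only 7 values {7, 8, 10, 11, 12, 13, 14}, so each is used; only Liam can be 11, hence Liam = 11.
The 6 still-open variables together cover exactly {7, 8, 10, 12, 13, 14} — 6 values for 6 variables — and 14 appears only in Kira's list, so Kira = 14.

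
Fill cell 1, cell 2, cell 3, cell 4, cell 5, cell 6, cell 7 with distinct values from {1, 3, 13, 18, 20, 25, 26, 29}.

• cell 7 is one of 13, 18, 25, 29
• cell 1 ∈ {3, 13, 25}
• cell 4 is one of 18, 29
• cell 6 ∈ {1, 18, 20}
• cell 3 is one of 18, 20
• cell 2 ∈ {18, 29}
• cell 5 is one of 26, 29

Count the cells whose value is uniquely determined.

3

cell 2 and cell 4 share exactly the 2 values {18, 29}; by pigeonhole those values go to them, so strike 18, 29 from cell 3, cell 5, cell 6, cell 7.
cell 3 has just one choice, so cell 3 = 20. Strike 20 from cell 6.
That leaves cell 5 = 26.
cell 6 has just one choice, so cell 6 = 1.
Determined: cell 3=20, cell 5=26, cell 6=1. The other cells each still have more than one consistent value. That makes 3.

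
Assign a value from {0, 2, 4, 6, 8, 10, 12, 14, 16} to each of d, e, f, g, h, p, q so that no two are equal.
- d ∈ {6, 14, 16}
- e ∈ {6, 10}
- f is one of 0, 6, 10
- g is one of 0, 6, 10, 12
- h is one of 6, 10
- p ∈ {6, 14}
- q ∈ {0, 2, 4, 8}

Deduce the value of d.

16

e and h between them cover only {6, 10} — a naked pair. Remove those values from d, f, g, p.
That leaves f = 0. Eliminate 0 elsewhere: g, q.
g's domain is down to {12}, so g = 12.
p's domain is down to {14}, so p = 14. Remove 14 from d.
So d = 16.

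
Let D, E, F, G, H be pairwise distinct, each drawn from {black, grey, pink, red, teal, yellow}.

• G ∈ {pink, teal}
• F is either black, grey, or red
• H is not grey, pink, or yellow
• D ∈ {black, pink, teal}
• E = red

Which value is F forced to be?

E's domain is down to {red}, so E = red. Remove red from F, H.
Among the 4 still-open variables, grey fits only F (and all 4 values in {black, grey, pink, teal} must be used), so F = grey.

grey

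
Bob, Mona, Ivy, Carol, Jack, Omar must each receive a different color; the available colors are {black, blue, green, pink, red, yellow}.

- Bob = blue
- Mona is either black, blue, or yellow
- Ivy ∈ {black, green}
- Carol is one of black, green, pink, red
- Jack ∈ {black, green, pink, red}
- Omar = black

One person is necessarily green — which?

Ivy

Bob has just one choice, so Bob = blue. Strike blue from Mona.
Omar must be black (only option left). So Mona, Ivy, Carol, Jack can't be black.
So green goes to Ivy.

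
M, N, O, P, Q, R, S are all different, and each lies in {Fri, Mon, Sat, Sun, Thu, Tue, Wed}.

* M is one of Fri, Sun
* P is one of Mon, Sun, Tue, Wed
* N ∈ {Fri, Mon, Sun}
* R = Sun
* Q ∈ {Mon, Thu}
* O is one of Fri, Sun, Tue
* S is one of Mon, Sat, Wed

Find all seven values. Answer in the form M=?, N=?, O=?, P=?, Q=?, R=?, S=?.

R must be Sun (only option left). Eliminate Sun elsewhere: M, N, O, P.
M's domain is down to {Fri}, so M = Fri. Eliminate Fri elsewhere: N, O.
N's domain is down to {Mon}, so N = Mon. Strike Mon from P, Q, S.
O's domain is down to {Tue}, so O = Tue. Eliminate Tue elsewhere: P.
P has just one choice, so P = Wed. Eliminate Wed elsewhere: S.
Q has just one choice, so Q = Thu.
S's domain is down to {Sat}, so S = Sat.

M=Fri, N=Mon, O=Tue, P=Wed, Q=Thu, R=Sun, S=Sat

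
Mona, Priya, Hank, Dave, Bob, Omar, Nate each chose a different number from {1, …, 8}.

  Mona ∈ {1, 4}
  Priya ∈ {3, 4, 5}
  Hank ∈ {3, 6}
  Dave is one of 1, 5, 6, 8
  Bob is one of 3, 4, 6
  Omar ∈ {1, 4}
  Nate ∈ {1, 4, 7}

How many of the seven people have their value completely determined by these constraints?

The 7 variables together cover exactly {1, 3, 4, 5, 6, 7, 8} — 7 values for 7 variables — and 7 appears only in Nate's list, so Nate = 7.
Among the 6 still-open variables, 8 fits only Dave (and all 6 values in {1, 3, 4, 5, 6, 8} must be used), so Dave = 8.
Among the 5 still-open variables, 5 fits only Priya (and all 5 values in {1, 3, 4, 5, 6} must be used), so Priya = 5.
The 2 variables Mona and Omar are confined to {1, 4}, which locks those values in; drop them from Bob.
Determined: Priya=5, Dave=8, Nate=7. The other people each still have more than one consistent value. That makes 3.

3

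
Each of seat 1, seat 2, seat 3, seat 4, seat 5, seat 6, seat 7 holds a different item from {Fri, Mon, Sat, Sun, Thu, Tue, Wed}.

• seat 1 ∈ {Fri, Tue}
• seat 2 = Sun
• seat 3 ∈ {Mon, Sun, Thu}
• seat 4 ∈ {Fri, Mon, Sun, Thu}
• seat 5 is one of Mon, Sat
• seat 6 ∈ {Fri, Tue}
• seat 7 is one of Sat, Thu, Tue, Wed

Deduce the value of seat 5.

seat 2's domain is down to {Sun}, so seat 2 = Sun. Strike Sun from seat 3, seat 4.
Among the 6 still-open variables, Wed fits only seat 7 (and all 6 values in {Fri, Mon, Sat, Thu, Tue, Wed} must be used), so seat 7 = Wed.
The 5 still-open variables draw from only 5 values {Fri, Mon, Sat, Thu, Tue}, so each is used; only seat 5 can be Sat, hence seat 5 = Sat.

Sat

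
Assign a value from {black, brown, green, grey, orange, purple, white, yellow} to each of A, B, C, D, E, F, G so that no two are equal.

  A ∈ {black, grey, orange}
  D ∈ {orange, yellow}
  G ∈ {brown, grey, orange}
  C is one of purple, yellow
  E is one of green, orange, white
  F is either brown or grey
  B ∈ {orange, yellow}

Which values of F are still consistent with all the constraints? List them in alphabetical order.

brown, grey

B and D share exactly the 2 values {orange, yellow}; by pigeonhole those values go to them, so strike orange, yellow from A, C, E, G.
C must be purple (only option left).
The 2 variables F and G are confined to {brown, grey}, which locks those values in; drop them from A.
A's domain is down to {black}, so A = black.
No further eliminations apply; F can still be any of brown, grey.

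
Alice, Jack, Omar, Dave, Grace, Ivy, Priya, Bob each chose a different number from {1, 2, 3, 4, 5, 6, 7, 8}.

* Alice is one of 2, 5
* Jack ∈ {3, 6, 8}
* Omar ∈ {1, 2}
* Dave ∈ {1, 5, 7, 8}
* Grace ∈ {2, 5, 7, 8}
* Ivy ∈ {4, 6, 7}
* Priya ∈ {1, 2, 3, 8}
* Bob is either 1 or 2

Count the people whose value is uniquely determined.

4

Among the 8 variables, 4 fits only Ivy (and all 8 values in {1, 2, 3, 4, 5, 6, 7, 8} must be used), so Ivy = 4.
The 7 still-open variables together cover exactly {1, 2, 3, 5, 6, 7, 8} — 7 values for 7 variables — and 6 appears only in Jack's list, so Jack = 6.
Among the 6 still-open variables, 3 fits only Priya (and all 6 values in {1, 2, 3, 5, 7, 8} must be used), so Priya = 3.
Omar and Bob share exactly the 2 values {1, 2}; by pigeonhole those values go to them, so strike 1, 2 from Alice, Dave, Grace.
That leaves Alice = 5. Strike 5 from Dave, Grace.
Determined: Alice=5, Jack=6, Ivy=4, Priya=3. The other people each still have more than one consistent value. That makes 4.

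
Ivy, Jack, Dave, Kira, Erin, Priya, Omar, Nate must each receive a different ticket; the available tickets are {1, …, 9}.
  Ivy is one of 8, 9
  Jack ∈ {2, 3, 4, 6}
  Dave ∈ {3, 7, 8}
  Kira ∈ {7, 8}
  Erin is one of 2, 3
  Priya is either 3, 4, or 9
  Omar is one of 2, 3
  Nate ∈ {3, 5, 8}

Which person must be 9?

Ivy

The 8 variables draw from only 8 values {2, 3, 4, 5, 6, 7, 8, 9}, so each is used; only Nate can be 5, hence Nate = 5.
Among the 7 still-open variables, 6 fits only Jack (and all 7 values in {2, 3, 4, 6, 7, 8, 9} must be used), so Jack = 6.
The 6 still-open variables together cover exactly {2, 3, 4, 7, 8, 9} — 6 values for 6 variables — and 4 appears only in Priya's list, so Priya = 4.
The 5 still-open variables together cover exactly {2, 3, 7, 8, 9} — 5 values for 5 variables — and 9 appears only in Ivy's list, so Ivy = 9.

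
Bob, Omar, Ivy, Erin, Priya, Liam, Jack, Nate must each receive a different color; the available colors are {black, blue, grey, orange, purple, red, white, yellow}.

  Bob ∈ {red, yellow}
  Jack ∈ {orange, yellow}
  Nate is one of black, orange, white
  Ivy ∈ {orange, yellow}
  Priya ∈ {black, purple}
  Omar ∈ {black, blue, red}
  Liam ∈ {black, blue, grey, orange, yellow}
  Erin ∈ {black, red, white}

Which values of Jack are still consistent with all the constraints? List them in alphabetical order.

orange, yellow

The 8 variables draw from only 8 values {black, blue, grey, orange, purple, red, white, yellow}, so each is used; only Liam can be grey, hence Liam = grey.
Among the 7 still-open variables, blue fits only Omar (and all 7 values in {black, blue, orange, purple, red, white, yellow} must be used), so Omar = blue.
Among the 6 still-open variables, purple fits only Priya (and all 6 values in {black, orange, purple, red, white, yellow} must be used), so Priya = purple.
The 2 variables Ivy and Jack are confined to {orange, yellow}, which locks those values in; drop them from Bob, Nate.
Bob's domain is down to {red}, so Bob = red. Remove red from Erin.
No further eliminations apply; Jack can still be any of orange, yellow.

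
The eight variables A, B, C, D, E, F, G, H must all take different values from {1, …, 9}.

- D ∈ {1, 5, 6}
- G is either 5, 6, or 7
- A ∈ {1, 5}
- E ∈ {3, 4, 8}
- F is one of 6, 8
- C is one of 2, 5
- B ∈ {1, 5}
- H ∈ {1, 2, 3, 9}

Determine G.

A and B share exactly the 2 values {1, 5}; by pigeonhole those values go to them, so strike 1, 5 from C, D, G, H.
C's domain is down to {2}, so C = 2. Remove 2 from H.
That leaves D = 6. Eliminate 6 elsewhere: F, G.
So G = 7.

7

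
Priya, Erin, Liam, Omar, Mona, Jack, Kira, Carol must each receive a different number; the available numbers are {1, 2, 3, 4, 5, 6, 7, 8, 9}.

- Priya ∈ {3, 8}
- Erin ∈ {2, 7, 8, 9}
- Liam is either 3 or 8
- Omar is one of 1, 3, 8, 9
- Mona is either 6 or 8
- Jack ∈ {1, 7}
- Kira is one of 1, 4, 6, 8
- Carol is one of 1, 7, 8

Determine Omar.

The 8 variables together cover exactly {1, 2, 3, 4, 6, 7, 8, 9} — 8 values for 8 variables — and 2 appears only in Erin's list, so Erin = 2.
The 7 still-open variables draw from only 7 values {1, 3, 4, 6, 7, 8, 9}, so each is used; only Kira can be 4, hence Kira = 4.
Among the 6 still-open variables, 6 fits only Mona (and all 6 values in {1, 3, 6, 7, 8, 9} must be used), so Mona = 6.
Among the 5 still-open variables, 9 fits only Omar (and all 5 values in {1, 3, 7, 8, 9} must be used), so Omar = 9.

9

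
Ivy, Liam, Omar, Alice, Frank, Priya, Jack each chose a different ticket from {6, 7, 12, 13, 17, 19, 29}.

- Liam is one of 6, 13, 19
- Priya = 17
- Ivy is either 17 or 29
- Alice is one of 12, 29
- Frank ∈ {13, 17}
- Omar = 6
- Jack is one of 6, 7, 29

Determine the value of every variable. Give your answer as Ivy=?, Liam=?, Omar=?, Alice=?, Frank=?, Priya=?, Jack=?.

Omar must be 6 (only option left). Remove 6 from Liam, Jack.
Priya must be 17 (only option left). Strike 17 from Ivy, Frank.
Ivy must be 29 (only option left). Remove 29 from Alice, Jack.
Alice's domain is down to {12}, so Alice = 12.
Frank has just one choice, so Frank = 13. So Liam can't be 13.
Jack's domain is down to {7}, so Jack = 7.
Liam must be 19 (only option left).

Ivy=29, Liam=19, Omar=6, Alice=12, Frank=13, Priya=17, Jack=7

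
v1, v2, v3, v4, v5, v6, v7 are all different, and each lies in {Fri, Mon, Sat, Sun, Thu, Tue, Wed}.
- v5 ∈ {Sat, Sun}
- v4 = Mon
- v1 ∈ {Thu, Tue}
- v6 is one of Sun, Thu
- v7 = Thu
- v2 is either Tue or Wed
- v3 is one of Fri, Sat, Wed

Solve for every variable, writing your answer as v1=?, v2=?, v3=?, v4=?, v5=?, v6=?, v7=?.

v4's domain is down to {Mon}, so v4 = Mon.
v7 has just one choice, so v7 = Thu. Strike Thu from v1, v6.
That leaves v1 = Tue. Strike Tue from v2.
v2 has just one choice, so v2 = Wed. Strike Wed from v3.
v6 has just one choice, so v6 = Sun. So v5 can't be Sun.
v5's domain is down to {Sat}, so v5 = Sat. Strike Sat from v3.
v3 has just one choice, so v3 = Fri.

v1=Tue, v2=Wed, v3=Fri, v4=Mon, v5=Sat, v6=Sun, v7=Thu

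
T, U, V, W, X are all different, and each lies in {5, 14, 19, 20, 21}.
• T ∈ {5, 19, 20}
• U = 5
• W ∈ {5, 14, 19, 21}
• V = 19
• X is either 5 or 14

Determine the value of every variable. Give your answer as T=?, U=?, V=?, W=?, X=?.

U must be 5 (only option left). So T, W, X can't be 5.
That leaves V = 19. Eliminate 19 elsewhere: T, W.
X's domain is down to {14}, so X = 14. Remove 14 from W.
T's domain is down to {20}, so T = 20.
That leaves W = 21.

T=20, U=5, V=19, W=21, X=14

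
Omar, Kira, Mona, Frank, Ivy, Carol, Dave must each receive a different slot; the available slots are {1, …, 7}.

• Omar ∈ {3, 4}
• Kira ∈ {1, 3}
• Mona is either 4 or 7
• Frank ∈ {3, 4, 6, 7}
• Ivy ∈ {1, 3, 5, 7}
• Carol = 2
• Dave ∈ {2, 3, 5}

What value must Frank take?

6

Carol's domain is down to {2}, so Carol = 2. Eliminate 2 elsewhere: Dave.
Among the 6 still-open variables, 6 fits only Frank (and all 6 values in {1, 3, 4, 5, 6, 7} must be used), so Frank = 6.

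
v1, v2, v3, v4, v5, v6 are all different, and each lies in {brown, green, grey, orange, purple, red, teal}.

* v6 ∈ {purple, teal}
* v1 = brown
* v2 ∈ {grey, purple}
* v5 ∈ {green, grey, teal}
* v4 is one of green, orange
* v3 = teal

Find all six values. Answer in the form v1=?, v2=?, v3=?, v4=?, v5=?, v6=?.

v1=brown, v2=grey, v3=teal, v4=orange, v5=green, v6=purple

v1 must be brown (only option left).
v3's domain is down to {teal}, so v3 = teal. So v5, v6 can't be teal.
That leaves v6 = purple. So v2 can't be purple.
That leaves v2 = grey. Eliminate grey elsewhere: v5.
v5 must be green (only option left). Strike green from v4.
v4's domain is down to {orange}, so v4 = orange.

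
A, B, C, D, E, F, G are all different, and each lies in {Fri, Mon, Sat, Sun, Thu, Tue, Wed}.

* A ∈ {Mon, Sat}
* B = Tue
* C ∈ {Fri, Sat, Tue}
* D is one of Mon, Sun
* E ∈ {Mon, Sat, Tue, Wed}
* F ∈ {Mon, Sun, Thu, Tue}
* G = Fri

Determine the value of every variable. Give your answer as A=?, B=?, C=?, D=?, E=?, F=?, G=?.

A=Mon, B=Tue, C=Sat, D=Sun, E=Wed, F=Thu, G=Fri

B's domain is down to {Tue}, so B = Tue. Eliminate Tue elsewhere: C, E, F.
G has just one choice, so G = Fri. Remove Fri from C.
C's domain is down to {Sat}, so C = Sat. So A, E can't be Sat.
A must be Mon (only option left). Eliminate Mon elsewhere: D, E, F.
D has just one choice, so D = Sun. Eliminate Sun elsewhere: F.
E's domain is down to {Wed}, so E = Wed.
F must be Thu (only option left).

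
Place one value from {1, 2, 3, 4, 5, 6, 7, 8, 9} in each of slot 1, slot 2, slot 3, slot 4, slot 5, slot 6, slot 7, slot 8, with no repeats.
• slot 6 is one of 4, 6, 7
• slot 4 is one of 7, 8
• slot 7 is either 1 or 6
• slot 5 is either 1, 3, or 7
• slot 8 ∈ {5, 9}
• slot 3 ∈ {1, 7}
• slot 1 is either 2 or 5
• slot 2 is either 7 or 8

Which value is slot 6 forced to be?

The 2 variables slot 2 and slot 4 are confined to {7, 8}, which locks those values in; drop them from slot 3, slot 5, slot 6.
slot 3 has just one choice, so slot 3 = 1. Remove 1 from slot 5, slot 7.
slot 5 must be 3 (only option left).
slot 7 must be 6 (only option left). Remove 6 from slot 6.
So slot 6 = 4.

4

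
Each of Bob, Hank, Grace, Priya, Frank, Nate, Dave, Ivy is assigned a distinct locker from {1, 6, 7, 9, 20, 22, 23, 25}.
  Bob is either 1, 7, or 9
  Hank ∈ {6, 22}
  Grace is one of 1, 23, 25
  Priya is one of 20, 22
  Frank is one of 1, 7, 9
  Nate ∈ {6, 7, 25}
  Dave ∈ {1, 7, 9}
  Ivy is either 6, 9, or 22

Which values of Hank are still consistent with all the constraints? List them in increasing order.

Among the 8 variables, 20 fits only Priya (and all 8 values in {1, 6, 7, 9, 20, 22, 23, 25} must be used), so Priya = 20.
The 7 still-open variables together cover exactly {1, 6, 7, 9, 22, 23, 25} — 7 values for 7 variables — and 23 appears only in Grace's list, so Grace = 23.
The 6 still-open variables draw from only 6 values {1, 6, 7, 9, 22, 25}, so each is used; only Nate can be 25, hence Nate = 25.
The 3 variables Bob, Frank, Dave are confined to {1, 7, 9}, which locks those values in; drop them from Ivy.
No further eliminations apply; Hank can still be any of 6, 22.

6, 22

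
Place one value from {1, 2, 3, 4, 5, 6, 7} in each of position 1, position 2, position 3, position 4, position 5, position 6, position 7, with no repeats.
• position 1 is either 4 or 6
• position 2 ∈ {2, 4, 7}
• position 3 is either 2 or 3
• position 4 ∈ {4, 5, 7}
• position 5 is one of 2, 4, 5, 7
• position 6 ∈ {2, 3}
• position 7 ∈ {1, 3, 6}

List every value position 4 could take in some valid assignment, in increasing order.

Among the 7 variables, 1 fits only position 7 (and all 7 values in {1, 2, 3, 4, 5, 6, 7} must be used), so position 7 = 1.
The 6 still-open variables draw from only 6 values {2, 3, 4, 5, 6, 7}, so each is used; only position 1 can be 6, hence position 1 = 6.
position 3 and position 6 between them cover only {2, 3} — a naked pair. Remove those values from position 2, position 5.
No further eliminations apply; position 4 can still be any of 4, 5, 7.

4, 5, 7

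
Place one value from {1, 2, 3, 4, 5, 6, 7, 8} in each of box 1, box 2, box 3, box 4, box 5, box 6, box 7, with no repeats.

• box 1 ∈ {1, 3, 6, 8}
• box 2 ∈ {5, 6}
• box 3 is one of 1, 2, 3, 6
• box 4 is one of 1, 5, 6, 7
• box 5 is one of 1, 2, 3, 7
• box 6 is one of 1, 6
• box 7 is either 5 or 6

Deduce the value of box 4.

7

The 7 variables together cover exactly {1, 2, 3, 5, 6, 7, 8} — 7 values for 7 variables — and 8 appears only in box 1's list, so box 1 = 8.
box 2 and box 7 between them cover only {5, 6} — a naked pair. Remove those values from box 3, box 4, box 6.
box 6 has just one choice, so box 6 = 1. Strike 1 from box 3, box 4, box 5.
So box 4 = 7.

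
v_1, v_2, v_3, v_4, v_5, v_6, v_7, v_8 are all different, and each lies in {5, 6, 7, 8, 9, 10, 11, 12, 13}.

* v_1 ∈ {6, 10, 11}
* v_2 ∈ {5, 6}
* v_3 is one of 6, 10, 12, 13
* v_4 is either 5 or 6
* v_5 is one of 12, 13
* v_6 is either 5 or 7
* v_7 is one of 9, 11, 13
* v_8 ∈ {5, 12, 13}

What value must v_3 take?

Among the 8 variables, 7 fits only v_6 (and all 8 values in {5, 6, 7, 9, 10, 11, 12, 13} must be used), so v_6 = 7.
The 7 still-open variables draw from only 7 values {5, 6, 9, 10, 11, 12, 13}, so each is used; only v_7 can be 9, hence v_7 = 9.
Among the 6 still-open variables, 11 fits only v_1 (and all 6 values in {5, 6, 10, 11, 12, 13} must be used), so v_1 = 11.
Among the 5 still-open variables, 10 fits only v_3 (and all 5 values in {5, 6, 10, 12, 13} must be used), so v_3 = 10.

10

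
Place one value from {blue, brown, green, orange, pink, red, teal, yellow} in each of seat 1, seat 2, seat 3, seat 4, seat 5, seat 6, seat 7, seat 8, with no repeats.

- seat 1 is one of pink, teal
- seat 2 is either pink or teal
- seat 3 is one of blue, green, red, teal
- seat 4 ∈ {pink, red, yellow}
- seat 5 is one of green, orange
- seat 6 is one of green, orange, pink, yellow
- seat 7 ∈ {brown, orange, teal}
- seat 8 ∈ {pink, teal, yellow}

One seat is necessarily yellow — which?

seat 8

The 8 variables together cover exactly {blue, brown, green, orange, pink, red, teal, yellow} — 8 values for 8 variables — and blue appears only in seat 3's list, so seat 3 = blue.
The 7 still-open variables together cover exactly {brown, green, orange, pink, red, teal, yellow} — 7 values for 7 variables — and brown appears only in seat 7's list, so seat 7 = brown.
Among the 6 still-open variables, red fits only seat 4 (and all 6 values in {green, orange, pink, red, teal, yellow} must be used), so seat 4 = red.
seat 1 and seat 2 between them cover only {pink, teal} — a naked pair. Remove those values from seat 6, seat 8.
So yellow goes to seat 8.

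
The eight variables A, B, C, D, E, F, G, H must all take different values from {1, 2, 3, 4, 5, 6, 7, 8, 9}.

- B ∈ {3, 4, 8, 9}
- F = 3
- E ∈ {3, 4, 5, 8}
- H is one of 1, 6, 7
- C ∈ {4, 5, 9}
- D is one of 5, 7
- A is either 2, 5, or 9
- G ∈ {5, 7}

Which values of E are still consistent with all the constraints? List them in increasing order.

F has just one choice, so F = 3. Strike 3 from B, E.
D and G between them cover only {5, 7} — a naked pair. Remove those values from A, C, E, H.
B, C, E share exactly the 3 values {4, 8, 9}; by pigeonhole those values go to them, so strike 4, 8, 9 from A.
A must be 2 (only option left).
No further eliminations apply; E can still be any of 4, 8.

4, 8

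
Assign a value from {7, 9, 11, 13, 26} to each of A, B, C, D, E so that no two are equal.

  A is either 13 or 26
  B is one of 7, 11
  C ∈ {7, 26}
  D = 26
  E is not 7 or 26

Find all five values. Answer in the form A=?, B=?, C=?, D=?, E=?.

D's domain is down to {26}, so D = 26. Eliminate 26 elsewhere: A, C.
A must be 13 (only option left). Eliminate 13 elsewhere: E.
That leaves C = 7. Remove 7 from B.
That leaves B = 11. Remove 11 from E.
E must be 9 (only option left).

A=13, B=11, C=7, D=26, E=9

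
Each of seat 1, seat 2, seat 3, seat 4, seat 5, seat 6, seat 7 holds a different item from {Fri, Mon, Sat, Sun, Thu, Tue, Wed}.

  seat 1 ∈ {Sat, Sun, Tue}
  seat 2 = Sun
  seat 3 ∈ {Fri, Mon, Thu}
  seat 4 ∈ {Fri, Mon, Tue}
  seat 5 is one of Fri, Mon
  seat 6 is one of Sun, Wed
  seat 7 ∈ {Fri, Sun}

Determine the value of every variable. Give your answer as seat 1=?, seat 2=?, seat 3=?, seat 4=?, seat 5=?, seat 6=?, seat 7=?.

seat 2's domain is down to {Sun}, so seat 2 = Sun. Remove Sun from seat 1, seat 6, seat 7.
That leaves seat 6 = Wed.
That leaves seat 7 = Fri. So seat 3, seat 4, seat 5 can't be Fri.
seat 5's domain is down to {Mon}, so seat 5 = Mon. Remove Mon from seat 3, seat 4.
seat 3 must be Thu (only option left).
seat 4's domain is down to {Tue}, so seat 4 = Tue. Remove Tue from seat 1.
That leaves seat 1 = Sat.

seat 1=Sat, seat 2=Sun, seat 3=Thu, seat 4=Tue, seat 5=Mon, seat 6=Wed, seat 7=Fri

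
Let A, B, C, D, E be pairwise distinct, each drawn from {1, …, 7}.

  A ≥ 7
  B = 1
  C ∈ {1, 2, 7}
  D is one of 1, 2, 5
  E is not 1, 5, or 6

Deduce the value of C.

A must be 7 (only option left). Eliminate 7 elsewhere: C, E.
B must be 1 (only option left). Strike 1 from C, D.
So C = 2.

2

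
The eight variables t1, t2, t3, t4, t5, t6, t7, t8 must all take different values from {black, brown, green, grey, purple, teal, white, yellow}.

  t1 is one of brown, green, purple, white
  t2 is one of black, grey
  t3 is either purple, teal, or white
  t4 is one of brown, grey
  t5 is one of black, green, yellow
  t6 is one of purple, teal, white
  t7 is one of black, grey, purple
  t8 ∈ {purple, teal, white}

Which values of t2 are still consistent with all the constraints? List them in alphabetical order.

Among the 8 variables, yellow fits only t5 (and all 8 values in {black, brown, green, grey, purple, teal, white, yellow} must be used), so t5 = yellow.
The 7 still-open variables draw from only 7 values {black, brown, green, grey, purple, teal, white}, so each is used; only t1 can be green, hence t1 = green.
The 6 still-open variables together cover exactly {black, brown, grey, purple, teal, white} — 6 values for 6 variables — and brown appears only in t4's list, so t4 = brown.
t3, t6, t8 share exactly the 3 values {purple, teal, white}; by pigeonhole those values go to them, so strike purple, teal, white from t7.
No further eliminations apply; t2 can still be any of black, grey.

black, grey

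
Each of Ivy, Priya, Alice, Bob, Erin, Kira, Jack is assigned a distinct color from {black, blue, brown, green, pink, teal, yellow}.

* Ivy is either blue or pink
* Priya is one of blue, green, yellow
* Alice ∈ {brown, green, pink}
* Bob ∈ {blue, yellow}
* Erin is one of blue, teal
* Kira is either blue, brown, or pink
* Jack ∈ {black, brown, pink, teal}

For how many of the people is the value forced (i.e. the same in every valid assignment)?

Among the 7 variables, black fits only Jack (and all 7 values in {black, blue, brown, green, pink, teal, yellow} must be used), so Jack = black.
The 6 still-open variables draw from only 6 values {blue, brown, green, pink, teal, yellow}, so each is used; only Erin can be teal, hence Erin = teal.
Determined: Erin=teal, Jack=black. The other people each still have more than one consistent value. That makes 2.

2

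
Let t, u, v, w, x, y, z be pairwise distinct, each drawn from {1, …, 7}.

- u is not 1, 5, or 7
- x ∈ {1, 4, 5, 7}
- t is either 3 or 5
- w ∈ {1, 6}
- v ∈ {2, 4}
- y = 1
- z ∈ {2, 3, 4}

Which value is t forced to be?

y must be 1 (only option left). So w, x can't be 1.
w must be 6 (only option left). Eliminate 6 elsewhere: u.
The 5 still-open variables draw from only 5 values {2, 3, 4, 5, 7}, so each is used; only x can be 7, hence x = 7.
The 4 still-open variables together cover exactly {2, 3, 4, 5} — 4 values for 4 variables — and 5 appears only in t's list, so t = 5.

5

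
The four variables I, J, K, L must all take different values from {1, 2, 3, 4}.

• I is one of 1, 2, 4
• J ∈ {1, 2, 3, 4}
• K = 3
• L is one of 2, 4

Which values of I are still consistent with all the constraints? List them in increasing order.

1, 2, 4

K must be 3 (only option left). Strike 3 from J.
No further eliminations apply; I can still be any of 1, 2, 4.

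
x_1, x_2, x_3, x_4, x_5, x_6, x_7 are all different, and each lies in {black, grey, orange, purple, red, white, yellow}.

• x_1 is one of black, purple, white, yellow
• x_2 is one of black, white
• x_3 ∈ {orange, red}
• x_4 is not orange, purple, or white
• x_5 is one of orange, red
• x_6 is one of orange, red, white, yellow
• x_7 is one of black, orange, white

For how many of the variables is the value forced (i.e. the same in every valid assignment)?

The 7 variables together cover exactly {black, grey, orange, purple, red, white, yellow} — 7 values for 7 variables — and grey appears only in x_4's list, so x_4 = grey.
Among the 6 still-open variables, purple fits only x_1 (and all 6 values in {black, orange, purple, red, white, yellow} must be used), so x_1 = purple.
Among the 5 still-open variables, yellow fits only x_6 (and all 5 values in {black, orange, red, white, yellow} must be used), so x_6 = yellow.
x_3 and x_5 between them cover only {orange, red} — a naked pair. Remove those values from x_7.
Determined: x_1=purple, x_4=grey, x_6=yellow. The other variables each still have more than one consistent value. That makes 3.

3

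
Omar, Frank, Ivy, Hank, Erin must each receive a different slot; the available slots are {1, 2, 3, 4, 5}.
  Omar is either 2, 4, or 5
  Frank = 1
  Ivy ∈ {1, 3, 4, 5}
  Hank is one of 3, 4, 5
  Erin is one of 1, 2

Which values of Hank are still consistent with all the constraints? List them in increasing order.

3, 4, 5

Frank has just one choice, so Frank = 1. Eliminate 1 elsewhere: Ivy, Erin.
Erin's domain is down to {2}, so Erin = 2. Remove 2 from Omar.
No further eliminations apply; Hank can still be any of 3, 4, 5.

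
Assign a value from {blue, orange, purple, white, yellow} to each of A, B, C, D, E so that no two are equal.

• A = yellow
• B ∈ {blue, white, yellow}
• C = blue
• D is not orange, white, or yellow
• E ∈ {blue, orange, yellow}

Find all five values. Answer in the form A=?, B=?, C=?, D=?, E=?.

A=yellow, B=white, C=blue, D=purple, E=orange

A's domain is down to {yellow}, so A = yellow. Strike yellow from B, E.
C has just one choice, so C = blue. Remove blue from B, D, E.
D must be purple (only option left).
E's domain is down to {orange}, so E = orange.
B's domain is down to {white}, so B = white.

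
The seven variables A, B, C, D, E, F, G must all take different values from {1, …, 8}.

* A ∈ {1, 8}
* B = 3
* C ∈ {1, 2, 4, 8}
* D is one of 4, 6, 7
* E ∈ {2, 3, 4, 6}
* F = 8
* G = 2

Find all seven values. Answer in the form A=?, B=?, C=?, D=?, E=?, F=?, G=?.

A=1, B=3, C=4, D=7, E=6, F=8, G=2

B must be 3 (only option left). Strike 3 from E.
F has just one choice, so F = 8. Strike 8 from A, C.
That leaves G = 2. Eliminate 2 elsewhere: C, E.
A has just one choice, so A = 1. Strike 1 from C.
C has just one choice, so C = 4. Eliminate 4 elsewhere: D, E.
That leaves E = 6. So D can't be 6.
That leaves D = 7.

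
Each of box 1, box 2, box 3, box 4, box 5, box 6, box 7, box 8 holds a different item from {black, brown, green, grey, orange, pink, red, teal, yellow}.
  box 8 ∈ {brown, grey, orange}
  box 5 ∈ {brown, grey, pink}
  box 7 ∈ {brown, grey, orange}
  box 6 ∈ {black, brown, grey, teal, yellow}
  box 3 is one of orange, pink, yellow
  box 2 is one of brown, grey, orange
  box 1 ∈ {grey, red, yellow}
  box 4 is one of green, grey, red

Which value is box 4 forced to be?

green

The 3 variables box 2, box 7, box 8 are confined to {brown, grey, orange}, which locks those values in; drop them from box 1, box 3, box 4, box 5, box 6.
box 5 has just one choice, so box 5 = pink. Strike pink from box 3.
box 3 must be yellow (only option left). Eliminate yellow elsewhere: box 1, box 6.
That leaves box 1 = red. Strike red from box 4.
So box 4 = green.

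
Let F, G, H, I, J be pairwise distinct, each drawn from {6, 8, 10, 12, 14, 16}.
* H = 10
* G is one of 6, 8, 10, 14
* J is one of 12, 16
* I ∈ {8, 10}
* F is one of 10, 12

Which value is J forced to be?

H's domain is down to {10}, so H = 10. So F, G, I can't be 10.
I's domain is down to {8}, so I = 8. Eliminate 8 elsewhere: G.
F's domain is down to {12}, so F = 12. Strike 12 from J.
So J = 16.

16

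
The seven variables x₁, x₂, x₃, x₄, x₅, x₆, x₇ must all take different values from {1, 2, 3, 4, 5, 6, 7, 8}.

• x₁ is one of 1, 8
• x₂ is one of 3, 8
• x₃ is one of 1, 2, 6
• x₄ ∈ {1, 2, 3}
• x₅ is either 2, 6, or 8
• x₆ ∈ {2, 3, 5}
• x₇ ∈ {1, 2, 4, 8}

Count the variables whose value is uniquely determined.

The 7 variables together cover exactly {1, 2, 3, 4, 5, 6, 8} — 7 values for 7 variables — and 4 appears only in x₇'s list, so x₇ = 4.
The 6 still-open variables draw from only 6 values {1, 2, 3, 5, 6, 8}, so each is used; only x₆ can be 5, hence x₆ = 5.
Determined: x₆=5, x₇=4. The other variables each still have more than one consistent value. That makes 2.

2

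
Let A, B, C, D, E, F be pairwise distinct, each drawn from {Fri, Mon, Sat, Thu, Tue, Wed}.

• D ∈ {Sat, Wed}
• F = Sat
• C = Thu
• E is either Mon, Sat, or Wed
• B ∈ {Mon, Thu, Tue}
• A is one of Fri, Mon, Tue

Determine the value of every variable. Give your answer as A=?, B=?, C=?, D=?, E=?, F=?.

A=Fri, B=Tue, C=Thu, D=Wed, E=Mon, F=Sat

C has just one choice, so C = Thu. So B can't be Thu.
That leaves F = Sat. Remove Sat from D, E.
D's domain is down to {Wed}, so D = Wed. Strike Wed from E.
That leaves E = Mon. So A, B can't be Mon.
B has just one choice, so B = Tue. Eliminate Tue elsewhere: A.
That leaves A = Fri.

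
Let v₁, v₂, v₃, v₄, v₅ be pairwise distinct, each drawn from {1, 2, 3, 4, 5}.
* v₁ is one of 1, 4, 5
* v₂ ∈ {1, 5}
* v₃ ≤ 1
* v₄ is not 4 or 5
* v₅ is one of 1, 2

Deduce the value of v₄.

3

v₃ must be 1 (only option left). Eliminate 1 elsewhere: v₁, v₂, v₄, v₅.
v₅ has just one choice, so v₅ = 2. Eliminate 2 elsewhere: v₄.
So v₄ = 3.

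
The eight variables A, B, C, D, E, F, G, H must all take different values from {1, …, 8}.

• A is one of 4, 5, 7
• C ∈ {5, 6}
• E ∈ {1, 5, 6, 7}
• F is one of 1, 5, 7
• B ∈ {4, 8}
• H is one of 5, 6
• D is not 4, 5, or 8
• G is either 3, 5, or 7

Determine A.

4

The 8 variables draw from only 8 values {1, 2, 3, 4, 5, 6, 7, 8}, so each is used; only D can be 2, hence D = 2.
The 7 still-open variables draw from only 7 values {1, 3, 4, 5, 6, 7, 8}, so each is used; only G can be 3, hence G = 3.
Among the 6 still-open variables, 8 fits only B (and all 6 values in {1, 4, 5, 6, 7, 8} must be used), so B = 8.
The 5 still-open variables together cover exactly {1, 4, 5, 6, 7} — 5 values for 5 variables — and 4 appears only in A's list, so A = 4.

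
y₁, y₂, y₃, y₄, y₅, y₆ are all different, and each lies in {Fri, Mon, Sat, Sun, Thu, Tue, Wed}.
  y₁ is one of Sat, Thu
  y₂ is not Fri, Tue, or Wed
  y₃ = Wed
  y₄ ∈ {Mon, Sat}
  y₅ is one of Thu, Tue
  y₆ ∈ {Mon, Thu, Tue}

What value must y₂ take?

Sun

y₃ must be Wed (only option left).
The 5 still-open variables draw from only 5 values {Mon, Sat, Sun, Thu, Tue}, so each is used; only y₂ can be Sun, hence y₂ = Sun.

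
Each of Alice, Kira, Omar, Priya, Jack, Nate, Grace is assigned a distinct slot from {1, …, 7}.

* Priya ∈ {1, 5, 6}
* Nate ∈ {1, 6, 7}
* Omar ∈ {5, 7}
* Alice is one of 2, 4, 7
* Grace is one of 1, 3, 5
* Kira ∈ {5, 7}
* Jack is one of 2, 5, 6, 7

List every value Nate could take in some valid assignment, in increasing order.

1, 6

Among the 7 variables, 3 fits only Grace (and all 7 values in {1, 2, 3, 4, 5, 6, 7} must be used), so Grace = 3.
Among the 6 still-open variables, 4 fits only Alice (and all 6 values in {1, 2, 4, 5, 6, 7} must be used), so Alice = 4.
Among the 5 still-open variables, 2 fits only Jack (and all 5 values in {1, 2, 5, 6, 7} must be used), so Jack = 2.
Kira and Omar between them cover only {5, 7} — a naked pair. Remove those values from Priya, Nate.
No further eliminations apply; Nate can still be any of 1, 6.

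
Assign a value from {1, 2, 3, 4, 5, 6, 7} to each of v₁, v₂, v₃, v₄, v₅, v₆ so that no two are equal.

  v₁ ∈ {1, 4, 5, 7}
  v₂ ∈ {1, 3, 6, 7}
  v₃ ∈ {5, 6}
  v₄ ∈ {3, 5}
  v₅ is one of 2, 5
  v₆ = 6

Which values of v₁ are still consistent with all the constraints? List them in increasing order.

v₆ has just one choice, so v₆ = 6. So v₂, v₃ can't be 6.
v₃'s domain is down to {5}, so v₃ = 5. Eliminate 5 elsewhere: v₁, v₄, v₅.
v₄'s domain is down to {3}, so v₄ = 3. So v₂ can't be 3.
v₅'s domain is down to {2}, so v₅ = 2.
No further eliminations apply; v₁ can still be any of 1, 4, 7.

1, 4, 7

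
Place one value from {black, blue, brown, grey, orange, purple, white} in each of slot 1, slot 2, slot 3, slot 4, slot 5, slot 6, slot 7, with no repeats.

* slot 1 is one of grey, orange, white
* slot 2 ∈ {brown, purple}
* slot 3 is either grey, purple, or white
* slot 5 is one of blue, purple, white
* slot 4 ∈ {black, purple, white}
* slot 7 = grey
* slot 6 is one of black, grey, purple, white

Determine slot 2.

slot 7's domain is down to {grey}, so slot 7 = grey. Strike grey from slot 1, slot 3, slot 6.
The 6 still-open variables together cover exactly {black, blue, brown, orange, purple, white} — 6 values for 6 variables — and blue appears only in slot 5's list, so slot 5 = blue.
The 5 still-open variables draw from only 5 values {black, brown, orange, purple, white}, so each is used; only slot 2 can be brown, hence slot 2 = brown.

brown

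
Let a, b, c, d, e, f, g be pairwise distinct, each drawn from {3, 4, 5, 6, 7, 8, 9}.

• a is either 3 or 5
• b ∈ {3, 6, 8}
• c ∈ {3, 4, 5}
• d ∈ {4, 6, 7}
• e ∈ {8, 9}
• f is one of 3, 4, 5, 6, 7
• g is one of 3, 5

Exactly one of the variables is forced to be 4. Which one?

c

The 7 variables draw from only 7 values {3, 4, 5, 6, 7, 8, 9}, so each is used; only e can be 9, hence e = 9.
Among the 6 still-open variables, 8 fits only b (and all 6 values in {3, 4, 5, 6, 7, 8} must be used), so b = 8.
a and g between them cover only {3, 5} — a naked pair. Remove those values from c, f.
So 4 goes to c.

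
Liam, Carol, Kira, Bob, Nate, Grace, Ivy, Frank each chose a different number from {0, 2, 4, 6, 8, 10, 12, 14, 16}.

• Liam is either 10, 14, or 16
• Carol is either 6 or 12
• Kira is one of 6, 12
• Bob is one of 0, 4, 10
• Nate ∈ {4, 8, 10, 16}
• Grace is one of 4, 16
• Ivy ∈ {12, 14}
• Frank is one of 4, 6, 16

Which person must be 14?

The 8 variables together cover exactly {0, 4, 6, 8, 10, 12, 14, 16} — 8 values for 8 variables — and 0 appears only in Bob's list, so Bob = 0.
The 7 still-open variables together cover exactly {4, 6, 8, 10, 12, 14, 16} — 7 values for 7 variables — and 8 appears only in Nate's list, so Nate = 8.
The 6 still-open variables draw from only 6 values {4, 6, 10, 12, 14, 16}, so each is used; only Liam can be 10, hence Liam = 10.
Among the 5 still-open variables, 14 fits only Ivy (and all 5 values in {4, 6, 12, 14, 16} must be used), so Ivy = 14.

Ivy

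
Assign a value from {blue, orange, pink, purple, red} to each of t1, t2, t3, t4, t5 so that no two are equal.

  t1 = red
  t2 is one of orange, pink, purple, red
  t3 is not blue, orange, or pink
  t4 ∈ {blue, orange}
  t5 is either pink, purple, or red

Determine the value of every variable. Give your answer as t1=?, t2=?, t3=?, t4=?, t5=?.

t1=red, t2=orange, t3=purple, t4=blue, t5=pink

t1 must be red (only option left). Eliminate red elsewhere: t2, t3, t5.
t3 must be purple (only option left). Remove purple from t2, t5.
That leaves t5 = pink. Eliminate pink elsewhere: t2.
t2's domain is down to {orange}, so t2 = orange. Remove orange from t4.
t4's domain is down to {blue}, so t4 = blue.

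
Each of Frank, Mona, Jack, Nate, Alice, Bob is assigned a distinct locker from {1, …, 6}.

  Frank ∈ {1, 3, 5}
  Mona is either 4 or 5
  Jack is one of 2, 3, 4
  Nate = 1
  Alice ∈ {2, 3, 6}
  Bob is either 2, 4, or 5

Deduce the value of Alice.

Nate must be 1 (only option left). Eliminate 1 elsewhere: Frank.
The 5 still-open variables draw from only 5 values {2, 3, 4, 5, 6}, so each is used; only Alice can be 6, hence Alice = 6.

6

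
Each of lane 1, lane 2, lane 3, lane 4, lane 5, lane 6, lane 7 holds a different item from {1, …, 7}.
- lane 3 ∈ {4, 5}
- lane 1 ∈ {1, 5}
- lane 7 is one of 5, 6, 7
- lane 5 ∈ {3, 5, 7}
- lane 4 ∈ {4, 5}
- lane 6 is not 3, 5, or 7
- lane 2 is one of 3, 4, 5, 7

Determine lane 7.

6

The 7 variables together cover exactly {1, 2, 3, 4, 5, 6, 7} — 7 values for 7 variables — and 2 appears only in lane 6's list, so lane 6 = 2.
The 6 still-open variables draw from only 6 values {1, 3, 4, 5, 6, 7}, so each is used; only lane 1 can be 1, hence lane 1 = 1.
Among the 5 still-open variables, 6 fits only lane 7 (and all 5 values in {3, 4, 5, 6, 7} must be used), so lane 7 = 6.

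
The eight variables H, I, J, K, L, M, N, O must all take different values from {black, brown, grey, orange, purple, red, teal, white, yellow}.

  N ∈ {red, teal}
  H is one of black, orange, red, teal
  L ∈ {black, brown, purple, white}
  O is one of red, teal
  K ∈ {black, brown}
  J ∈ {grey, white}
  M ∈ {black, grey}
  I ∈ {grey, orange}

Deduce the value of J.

white

Among the 8 variables, purple fits only L (and all 8 values in {black, brown, grey, orange, purple, red, teal, white} must be used), so L = purple.
The 7 still-open variables together cover exactly {black, brown, grey, orange, red, teal, white} — 7 values for 7 variables — and brown appears only in K's list, so K = brown.
The 6 still-open variables together cover exactly {black, grey, orange, red, teal, white} — 6 values for 6 variables — and white appears only in J's list, so J = white.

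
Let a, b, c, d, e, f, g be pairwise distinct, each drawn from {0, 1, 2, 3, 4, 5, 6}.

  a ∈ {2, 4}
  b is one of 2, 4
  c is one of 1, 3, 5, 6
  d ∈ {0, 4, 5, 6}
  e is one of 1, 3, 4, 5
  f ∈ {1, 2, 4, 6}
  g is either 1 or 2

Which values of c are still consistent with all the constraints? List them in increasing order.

3, 5

The 7 variables draw from only 7 values {0, 1, 2, 3, 4, 5, 6}, so each is used; only d can be 0, hence d = 0.
a and b between them cover only {2, 4} — a naked pair. Remove those values from e, f, g.
g must be 1 (only option left). Strike 1 from c, e, f.
That leaves f = 6. Remove 6 from c.
No further eliminations apply; c can still be any of 3, 5.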